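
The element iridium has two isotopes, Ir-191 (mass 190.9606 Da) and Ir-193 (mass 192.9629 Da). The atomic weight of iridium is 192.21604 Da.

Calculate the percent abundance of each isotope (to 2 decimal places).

Ir-191: 37.30%, Ir-193: 62.70%

With x = fraction of Ir-191 (so Ir-193 is 1 − x):
190.9606·x + 192.9629·(1 − x) = 192.21604
(190.9606 − 192.9629)·x = 192.21604 − 192.9629
x = -0.74686 / -2.0023 = 0.37300 → 37.30% Ir-191, 62.70% Ir-193.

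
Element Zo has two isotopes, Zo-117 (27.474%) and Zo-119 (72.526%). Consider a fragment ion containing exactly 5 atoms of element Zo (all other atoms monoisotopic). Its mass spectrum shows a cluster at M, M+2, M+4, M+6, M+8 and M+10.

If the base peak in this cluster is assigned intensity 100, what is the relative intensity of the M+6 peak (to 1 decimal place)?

(0.27474 + 0.72526)^5 gives M 0.0016, M+2 0.0207, M+4 0.1091, M+6 0.2880, M+8 0.3801, M+10 0.2007; the largest is M+8.
P(M+8) = C(5,4) × 0.27474^1 × 0.72526^4 = 5 × 0.27474 × 0.27667818 = 0.380073 (base)
P(M+6) = C(5,3) × 0.27474^2 × 0.72526^3 = 10 × 0.07548207 × 0.38148826 = 0.287955
Relative intensity = 0.287955 / 0.380073 × 100 = 75.8

75.8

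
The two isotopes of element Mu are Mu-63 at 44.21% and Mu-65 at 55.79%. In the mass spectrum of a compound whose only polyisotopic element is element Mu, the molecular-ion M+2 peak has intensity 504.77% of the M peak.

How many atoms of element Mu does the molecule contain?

4

With n Mu atoms, P(M+2)/P(M) = C(n,1)·p^(n−1)q / p^n = n·q/p = n · 0.5579/0.4421.
n = 5.0477 × 0.4421/0.5579 = 4.00 ≈ 4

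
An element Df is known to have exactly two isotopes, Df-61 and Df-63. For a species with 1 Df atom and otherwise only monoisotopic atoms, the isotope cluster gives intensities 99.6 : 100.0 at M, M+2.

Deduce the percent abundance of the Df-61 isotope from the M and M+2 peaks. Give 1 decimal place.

If p is the fraction of Df that is Df-61, then I(M+2)/I(M) = [C(1,1)·p^0·(1−p)] / p^1 = 1·(1−p)/p = 100.0/99.6 = 1.0040
(1−p)/p = 1.0040/1 = 1.0040  ⇒  p = 1/(1 + 1.0040) = 0.4990
Df-61: 49.9%, Df-63: 50.1%.

49.9%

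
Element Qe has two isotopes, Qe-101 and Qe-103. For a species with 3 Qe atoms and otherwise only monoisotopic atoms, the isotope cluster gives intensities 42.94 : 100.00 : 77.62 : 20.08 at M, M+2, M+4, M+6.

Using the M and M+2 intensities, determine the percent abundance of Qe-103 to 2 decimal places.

If p is the fraction of Qe that is Qe-101, then I(M+2)/I(M) = [C(3,1)·p^2·(1−p)] / p^3 = 3·(1−p)/p = 100.00/42.94 = 2.3288
(1−p)/p = 2.3288/3 = 0.7763  ⇒  p = 1/(1 + 0.7763) = 0.5630
Qe-101: 56.30%, Qe-103: 43.70%.

43.70%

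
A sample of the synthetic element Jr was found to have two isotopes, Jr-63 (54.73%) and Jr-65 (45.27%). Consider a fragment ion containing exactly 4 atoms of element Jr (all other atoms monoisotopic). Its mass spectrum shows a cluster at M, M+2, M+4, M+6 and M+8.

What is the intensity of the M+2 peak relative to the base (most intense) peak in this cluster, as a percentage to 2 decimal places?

Term probabilities: M 0.0897, M+2 0.2969, M+4 0.3683, M+6 0.2031, M+8 0.0420. Base peak = M+4.
P(M+4) = C(4,2) × 0.5473^2 × 0.4527^2 = 6 × 0.29953729 × 0.20493729 = 0.368318 (base)
P(M+2) = C(4,1) × 0.5473^3 × 0.4527^1 = 4 × 0.16393676 × 0.4527 = 0.296857
Relative intensity = 0.296857 / 0.368318 × 100 = 80.60

80.60%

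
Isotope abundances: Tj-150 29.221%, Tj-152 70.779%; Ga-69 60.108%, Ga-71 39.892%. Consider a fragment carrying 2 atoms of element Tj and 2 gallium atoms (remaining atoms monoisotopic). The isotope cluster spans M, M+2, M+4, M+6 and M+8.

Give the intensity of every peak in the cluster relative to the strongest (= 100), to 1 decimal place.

Element Tj pattern (n=2): 0.08538668 : 0.41364663 : 0.50096668
Gallium pattern (n=2): 0.36129717 : 0.47956567 : 0.15913717
Convolve the two distributions (both contribute in 2-u steps):
  M: 0.08538668×0.36129717 = 0.030850
  M+2: 0.08538668×0.47956567 + 0.41364663×0.36129717 = 0.190398
  M+4: 0.08538668×0.15913717 + 0.41364663×0.47956567 + 0.50096668×0.36129717 = 0.392957
  M+6: 0.41364663×0.15913717 + 0.50096668×0.47956567 = 0.306073
  M+8: 0.50096668×0.15913717 = 0.079722
Scale to base peak (0.392957) = 100: 7.9 : 48.5 : 100.0 : 77.9 : 20.3

7.9 : 48.5 : 100.0 : 77.9 : 20.3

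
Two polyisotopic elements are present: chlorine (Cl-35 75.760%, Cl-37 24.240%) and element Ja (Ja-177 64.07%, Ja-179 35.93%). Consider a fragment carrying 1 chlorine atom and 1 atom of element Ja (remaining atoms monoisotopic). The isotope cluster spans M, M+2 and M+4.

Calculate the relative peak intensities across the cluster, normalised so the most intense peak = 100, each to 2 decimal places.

100.00 : 88.08 : 17.94

Chlorine pattern (n=1): 0.7576 : 0.2424
Element Ja pattern (n=1): 0.6407 : 0.3593
Convolve the two distributions (both contribute in 2-u steps):
  M: 0.7576×0.6407 = 0.485394
  M+2: 0.7576×0.3593 + 0.2424×0.6407 = 0.427511
  M+4: 0.2424×0.3593 = 0.087094
Scale to base peak (0.485394) = 100: 100.00 : 88.08 : 17.94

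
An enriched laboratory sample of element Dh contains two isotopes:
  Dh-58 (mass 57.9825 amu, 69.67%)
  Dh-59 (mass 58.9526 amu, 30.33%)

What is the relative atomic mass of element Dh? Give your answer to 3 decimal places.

Average mass = Σ (abundance × isotope mass) = 0.6967 × 57.9825 + 0.3033 × 58.9526
= 40.39641 + 17.88032 = 58.27673 amu

58.277 amu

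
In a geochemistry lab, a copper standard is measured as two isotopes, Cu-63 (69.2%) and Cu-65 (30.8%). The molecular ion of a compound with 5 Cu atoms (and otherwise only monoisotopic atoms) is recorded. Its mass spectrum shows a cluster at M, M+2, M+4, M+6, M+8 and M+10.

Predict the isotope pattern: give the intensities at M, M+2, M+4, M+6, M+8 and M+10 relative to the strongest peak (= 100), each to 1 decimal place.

Each Cu atom is independently Cu-63 (p = 0.692) or Cu-65 (q = 0.308); the cluster is the binomial expansion (p + q)^5.
P(M) = 0.692^5 = 0.158683
P(M+2) = 5 × 0.692^4 × 0.308^1 = 0.353139
P(M+4) = 10 × 0.692^3 × 0.308^2 = 0.314355
P(M+6) = 10 × 0.692^2 × 0.308^3 = 0.139915
P(M+8) = 5 × 0.692^1 × 0.308^4 = 0.031137
P(M+10) = 0.308^5 = 0.002772
The M+2 peak is largest (0.353139); scaling to 100 gives 44.9 : 100.0 : 89.0 : 39.6 : 8.8 : 0.8.

44.9 : 100.0 : 89.0 : 39.6 : 8.8 : 0.8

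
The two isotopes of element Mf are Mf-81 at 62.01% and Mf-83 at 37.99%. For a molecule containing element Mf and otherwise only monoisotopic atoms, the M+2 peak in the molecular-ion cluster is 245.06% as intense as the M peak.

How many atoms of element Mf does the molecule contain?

4

With n Mf atoms, P(M+2)/P(M) = C(n,1)·p^(n−1)q / p^n = n·q/p = n · 0.3799/0.6201.
n = 2.4506 × 0.6201/0.3799 = 4.00 ≈ 4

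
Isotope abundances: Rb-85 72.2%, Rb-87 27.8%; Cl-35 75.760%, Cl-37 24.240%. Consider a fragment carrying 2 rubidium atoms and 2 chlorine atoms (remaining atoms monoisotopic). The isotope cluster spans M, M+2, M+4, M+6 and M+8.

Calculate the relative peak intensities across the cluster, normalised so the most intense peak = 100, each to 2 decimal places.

70.92 : 100.00 : 52.72 : 12.32 : 1.08

Rubidium pattern (n=2): 0.521284 : 0.401432 : 0.077284
Chlorine pattern (n=2): 0.57395776 : 0.36728448 : 0.05875776
Convolve the two distributions (both contribute in 2-u steps):
  M: 0.521284×0.57395776 = 0.299195
  M+2: 0.521284×0.36728448 + 0.401432×0.57395776 = 0.421865
  M+4: 0.521284×0.05875776 + 0.401432×0.36728448 + 0.077284×0.57395776 = 0.222427
  M+6: 0.401432×0.05875776 + 0.077284×0.36728448 = 0.051972
  M+8: 0.077284×0.05875776 = 0.004541
Scale to base peak (0.421865) = 100: 70.92 : 100.00 : 52.72 : 12.32 : 1.08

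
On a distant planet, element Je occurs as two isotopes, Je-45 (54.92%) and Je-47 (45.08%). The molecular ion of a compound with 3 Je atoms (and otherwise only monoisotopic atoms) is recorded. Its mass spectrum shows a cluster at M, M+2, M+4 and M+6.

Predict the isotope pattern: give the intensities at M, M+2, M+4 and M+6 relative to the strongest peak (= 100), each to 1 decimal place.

Expanding (0.5492 + 0.4508)^3:
P(M) = 0.5492^3 = 0.165650
P(M+2) = 3 × 0.5492^2 × 0.4508^1 = 0.407912
P(M+4) = 3 × 0.5492^1 × 0.4508^2 = 0.334826
P(M+6) = 0.4508^3 = 0.091612
The M+2 peak is largest (0.407912); scaling to 100 gives 40.6 : 100.0 : 82.1 : 22.5.

40.6 : 100.0 : 82.1 : 22.5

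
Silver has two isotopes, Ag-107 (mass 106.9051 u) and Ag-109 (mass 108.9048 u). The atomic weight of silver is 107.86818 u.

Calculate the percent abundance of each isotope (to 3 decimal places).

Let x be the fractional abundance of Ag-107; then Ag-109 has abundance 1 − x.
106.9051·x + 108.9048·(1 − x) = 107.86818
(106.9051 − 108.9048)·x = 107.86818 − 108.9048
x = -1.03662 / -1.9997 = 0.51839 → 51.839% Ag-107, 48.161% Ag-109.

Ag-107: 51.839%, Ag-109: 48.161%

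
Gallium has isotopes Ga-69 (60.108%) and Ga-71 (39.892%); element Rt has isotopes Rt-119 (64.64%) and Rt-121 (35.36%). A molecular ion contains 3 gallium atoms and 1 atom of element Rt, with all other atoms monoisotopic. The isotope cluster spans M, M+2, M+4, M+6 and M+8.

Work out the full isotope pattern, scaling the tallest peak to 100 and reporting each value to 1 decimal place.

Gallium pattern (n=3): 0.2171685 : 0.432386 : 0.2869625 : 0.063483
Element Rt pattern (n=1): 0.6464 : 0.3536
Convolve the two distributions (both contribute in 2-u steps):
  M: 0.2171685×0.6464 = 0.140378
  M+2: 0.2171685×0.3536 + 0.432386×0.6464 = 0.356285
  M+4: 0.432386×0.3536 + 0.2869625×0.6464 = 0.338384
  M+6: 0.2869625×0.3536 + 0.063483×0.6464 = 0.142505
  M+8: 0.063483×0.3536 = 0.022448
Scale to base peak (0.356285) = 100: 39.4 : 100.0 : 95.0 : 40.0 : 6.3

39.4 : 100.0 : 95.0 : 40.0 : 6.3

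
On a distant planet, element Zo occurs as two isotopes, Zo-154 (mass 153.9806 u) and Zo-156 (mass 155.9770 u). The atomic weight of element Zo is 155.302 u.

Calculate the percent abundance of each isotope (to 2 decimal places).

Zo-154: 33.81%, Zo-156: 66.19%

Let x be the fractional abundance of Zo-154; then Zo-156 has abundance 1 − x.
153.9806·x + 155.9770·(1 − x) = 155.302
(153.9806 − 155.9770)·x = 155.302 − 155.9770
x = -0.6750 / -1.9964 = 0.33811 → 33.81% Zo-154, 66.19% Zo-156.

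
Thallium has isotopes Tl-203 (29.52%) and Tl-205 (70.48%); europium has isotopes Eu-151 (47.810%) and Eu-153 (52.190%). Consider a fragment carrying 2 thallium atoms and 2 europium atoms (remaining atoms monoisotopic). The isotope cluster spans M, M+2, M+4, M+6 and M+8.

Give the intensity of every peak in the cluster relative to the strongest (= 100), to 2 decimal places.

Thallium pattern (n=2): 0.08714304 : 0.41611392 : 0.49674304
Europium pattern (n=2): 0.22857961 : 0.49904078 : 0.27237961
Convolve the two distributions (both contribute in 2-u steps):
  M: 0.08714304×0.22857961 = 0.019919
  M+2: 0.08714304×0.49904078 + 0.41611392×0.22857961 = 0.138603
  M+4: 0.08714304×0.27237961 + 0.41611392×0.49904078 + 0.49674304×0.22857961 = 0.344939
  M+6: 0.41611392×0.27237961 + 0.49674304×0.49904078 = 0.361236
  M+8: 0.49674304×0.27237961 = 0.135303
Scale to base peak (0.361236) = 100: 5.51 : 38.37 : 95.49 : 100.00 : 37.46

5.51 : 38.37 : 95.49 : 100.00 : 37.46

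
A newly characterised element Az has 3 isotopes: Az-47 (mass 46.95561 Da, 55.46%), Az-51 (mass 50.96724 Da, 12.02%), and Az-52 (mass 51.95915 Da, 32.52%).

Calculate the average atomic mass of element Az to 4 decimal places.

Weight each isotope mass by its fractional abundance: 0.5546 × 46.95561 + 0.1202 × 50.96724 + 0.3252 × 51.95915
= 26.041581 + 6.126262 + 16.897116 = 49.064959 Da

49.0650 Da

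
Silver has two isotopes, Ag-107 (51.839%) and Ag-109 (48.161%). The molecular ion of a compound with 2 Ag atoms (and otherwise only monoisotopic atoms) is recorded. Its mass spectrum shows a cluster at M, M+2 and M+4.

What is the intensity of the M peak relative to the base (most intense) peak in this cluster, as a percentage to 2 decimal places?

53.82%

Binomial terms of (0.51839 + 0.48161)^2: M 0.2687, M+2 0.4993, M+4 0.2319 → M+2 is the base peak.
P(M+2) = C(2,1) × 0.51839^1 × 0.48161^1 = 2 × 0.51839 × 0.48161 = 0.499324 (base)
P(M) = C(2,0) × 0.51839^2 × 0.48161^0 = 1 × 0.26872819 × 1.0000 = 0.268728
Relative intensity = 0.268728 / 0.499324 × 100 = 53.82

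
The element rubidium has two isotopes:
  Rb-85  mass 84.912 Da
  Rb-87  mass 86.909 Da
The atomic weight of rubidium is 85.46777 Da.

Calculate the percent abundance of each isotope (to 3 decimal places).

With x = fraction of Rb-85 (so Rb-87 is 1 − x):
84.912·x + 86.909·(1 − x) = 85.46777
(84.912 − 86.909)·x = 85.46777 − 86.909
x = -1.44123 / -1.997 = 0.72170 → 72.170% Rb-85, 27.830% Rb-87.

Rb-85: 72.170%, Rb-87: 27.830%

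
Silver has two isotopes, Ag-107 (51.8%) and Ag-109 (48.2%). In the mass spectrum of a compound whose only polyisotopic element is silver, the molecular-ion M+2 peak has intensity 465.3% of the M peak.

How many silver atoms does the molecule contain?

The M+2/M ratio from n Ag atoms is n · q/p = n · 0.482/0.518.
n = 4.653 × 0.518/0.482 = 5.00 ≈ 5

5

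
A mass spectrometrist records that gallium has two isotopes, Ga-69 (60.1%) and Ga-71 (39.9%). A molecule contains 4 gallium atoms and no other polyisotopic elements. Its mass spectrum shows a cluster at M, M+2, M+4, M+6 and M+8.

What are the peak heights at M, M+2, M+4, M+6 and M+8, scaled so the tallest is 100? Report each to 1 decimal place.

37.7 : 100.0 : 99.6 : 44.1 : 7.3

The 4 Ga atoms are independent, so intensities follow the terms of (0.601 + 0.399)^4.
P(M) = 0.601^4 = 0.130466
P(M+2) = 4 × 0.601^3 × 0.399^1 = 0.346463
P(M+4) = 6 × 0.601^2 × 0.399^2 = 0.345021
P(M+6) = 4 × 0.601^1 × 0.399^3 = 0.152705
P(M+8) = 0.399^4 = 0.025345
The M+2 peak is largest (0.346463); scaling to 100 gives 37.7 : 100.0 : 99.6 : 44.1 : 7.3.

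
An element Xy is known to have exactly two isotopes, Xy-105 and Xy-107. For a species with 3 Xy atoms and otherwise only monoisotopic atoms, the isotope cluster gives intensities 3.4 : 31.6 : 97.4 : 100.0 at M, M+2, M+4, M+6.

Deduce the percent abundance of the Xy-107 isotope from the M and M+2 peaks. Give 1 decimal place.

75.6%

If p is the fraction of Xy that is Xy-105, then I(M+2)/I(M) = [C(3,1)·p^2·(1−p)] / p^3 = 3·(1−p)/p = 31.6/3.4 = 9.2941
(1−p)/p = 9.2941/3 = 3.0980  ⇒  p = 1/(1 + 3.0980) = 0.2440
Xy-105: 24.4%, Xy-107: 75.6%.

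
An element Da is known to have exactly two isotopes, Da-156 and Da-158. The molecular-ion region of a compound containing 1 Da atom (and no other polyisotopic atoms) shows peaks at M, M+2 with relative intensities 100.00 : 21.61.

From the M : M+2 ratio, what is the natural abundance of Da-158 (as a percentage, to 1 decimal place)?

If p is the fraction of Da that is Da-156, then I(M+2)/I(M) = [C(1,1)·p^0·(1−p)] / p^1 = 1·(1−p)/p = 21.61/100.00 = 0.2161
(1−p)/p = 0.2161/1 = 0.2161  ⇒  p = 1/(1 + 0.2161) = 0.8223
Da-156: 82.2%, Da-158: 17.8%.

17.8%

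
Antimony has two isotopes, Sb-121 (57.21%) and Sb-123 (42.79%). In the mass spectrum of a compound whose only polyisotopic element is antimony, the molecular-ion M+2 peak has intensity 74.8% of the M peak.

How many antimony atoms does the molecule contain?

1

With n Sb atoms, P(M+2)/P(M) = C(n,1)·p^(n−1)q / p^n = n·q/p = n · 0.4279/0.5721.
n = 0.748 × 0.5721/0.4279 = 1.00 ≈ 1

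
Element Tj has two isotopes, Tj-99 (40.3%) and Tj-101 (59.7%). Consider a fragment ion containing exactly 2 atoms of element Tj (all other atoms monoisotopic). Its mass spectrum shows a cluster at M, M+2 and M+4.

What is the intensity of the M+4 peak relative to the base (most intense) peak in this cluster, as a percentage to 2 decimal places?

(0.403 + 0.597)^2 gives M 0.1624, M+2 0.4812, M+4 0.3564; the largest is M+2.
P(M+2) = C(2,1) × 0.403^1 × 0.597^1 = 2 × 0.4030 × 0.5970 = 0.481182 (base)
P(M+4) = C(2,2) × 0.403^0 × 0.597^2 = 1 × 1.0000 × 0.356409 = 0.356409
Relative intensity = 0.356409 / 0.481182 × 100 = 74.07

74.07%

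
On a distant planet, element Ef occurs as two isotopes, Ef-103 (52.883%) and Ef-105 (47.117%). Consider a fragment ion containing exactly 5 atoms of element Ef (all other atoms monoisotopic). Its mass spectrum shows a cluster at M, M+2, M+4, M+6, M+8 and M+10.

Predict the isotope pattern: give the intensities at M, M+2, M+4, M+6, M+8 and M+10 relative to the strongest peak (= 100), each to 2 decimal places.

The 5 Ef atoms are independent, so intensities follow the terms of (0.52883 + 0.47117)^5.
P(M) = 0.52883^5 = 0.041360
P(M+2) = 5 × 0.52883^4 × 0.47117^1 = 0.184252
P(M+4) = 10 × 0.52883^3 × 0.47117^2 = 0.328325
P(M+6) = 10 × 0.52883^2 × 0.47117^3 = 0.292526
P(M+8) = 5 × 0.52883^1 × 0.47117^4 = 0.130316
P(M+10) = 0.47117^5 = 0.023221
The M+4 peak is largest (0.328325); scaling to 100 gives 12.60 : 56.12 : 100.00 : 89.10 : 39.69 : 7.07.

12.60 : 56.12 : 100.00 : 89.10 : 39.69 : 7.07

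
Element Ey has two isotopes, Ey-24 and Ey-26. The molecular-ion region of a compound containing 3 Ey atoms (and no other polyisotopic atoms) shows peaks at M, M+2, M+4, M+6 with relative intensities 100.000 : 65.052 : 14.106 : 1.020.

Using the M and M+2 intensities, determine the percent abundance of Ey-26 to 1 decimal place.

Write p for the Ey-24 fraction. I(M+2)/I(M) = [C(3,1)·p^2·(1−p)] / p^3 = 3·(1−p)/p = 65.052/100.000 = 0.6505
(1−p)/p = 0.6505/3 = 0.2168  ⇒  p = 1/(1 + 0.2168) = 0.8218
Ey-24: 82.2%, Ey-26: 17.8%.

17.8%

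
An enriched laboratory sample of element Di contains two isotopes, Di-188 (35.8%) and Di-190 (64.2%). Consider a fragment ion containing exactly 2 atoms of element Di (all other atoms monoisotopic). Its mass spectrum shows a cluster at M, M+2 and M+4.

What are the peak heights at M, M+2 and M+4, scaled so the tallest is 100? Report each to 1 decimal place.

27.9 : 100.0 : 89.7

Expanding (0.358 + 0.642)^2:
P(M) = 0.358^2 = 0.128164
P(M+2) = 2 × 0.358^1 × 0.642^1 = 0.459672
P(M+4) = 0.642^2 = 0.412164
The M+2 peak is largest (0.459672); scaling to 100 gives 27.9 : 100.0 : 89.7.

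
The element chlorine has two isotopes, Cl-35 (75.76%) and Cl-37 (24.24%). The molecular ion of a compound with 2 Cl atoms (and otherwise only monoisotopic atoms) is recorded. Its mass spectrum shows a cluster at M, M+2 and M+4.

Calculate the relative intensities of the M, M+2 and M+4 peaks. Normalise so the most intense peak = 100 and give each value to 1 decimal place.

Expanding (0.7576 + 0.2424)^2:
P(M) = 0.7576^2 = 0.573958
P(M+2) = 2 × 0.7576^1 × 0.2424^1 = 0.367284
P(M+4) = 0.2424^2 = 0.058758
The M peak is largest (0.573958); scaling to 100 gives 100.0 : 64.0 : 10.2.

100.0 : 64.0 : 10.2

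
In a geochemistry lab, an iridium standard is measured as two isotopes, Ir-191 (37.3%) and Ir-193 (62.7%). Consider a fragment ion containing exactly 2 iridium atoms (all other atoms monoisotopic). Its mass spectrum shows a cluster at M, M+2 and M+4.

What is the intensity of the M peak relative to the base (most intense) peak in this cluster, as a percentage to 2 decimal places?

Binomial terms of (0.373 + 0.627)^2: M 0.1391, M+2 0.4677, M+4 0.3931 → M+2 is the base peak.
P(M+2) = C(2,1) × 0.373^1 × 0.627^1 = 2 × 0.3730 × 0.6270 = 0.467742 (base)
P(M) = C(2,0) × 0.373^2 × 0.627^0 = 1 × 0.139129 × 1.0000 = 0.139129
Relative intensity = 0.139129 / 0.467742 × 100 = 29.74

29.74%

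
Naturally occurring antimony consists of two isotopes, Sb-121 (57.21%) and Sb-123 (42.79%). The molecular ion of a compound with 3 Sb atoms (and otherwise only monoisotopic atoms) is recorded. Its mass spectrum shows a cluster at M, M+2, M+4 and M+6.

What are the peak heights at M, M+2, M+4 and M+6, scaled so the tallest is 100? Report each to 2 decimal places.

Each Sb atom is independently Sb-121 (p = 0.5721) or Sb-123 (q = 0.4279); the cluster is the binomial expansion (p + q)^3.
P(M) = 0.5721^3 = 0.187247
P(M+2) = 3 × 0.5721^2 × 0.4279^1 = 0.420153
P(M+4) = 3 × 0.5721^1 × 0.4279^2 = 0.314252
P(M+6) = 0.4279^3 = 0.078348
The M+2 peak is largest (0.420153); scaling to 100 gives 44.57 : 100.00 : 74.79 : 18.65.

44.57 : 100.00 : 74.79 : 18.65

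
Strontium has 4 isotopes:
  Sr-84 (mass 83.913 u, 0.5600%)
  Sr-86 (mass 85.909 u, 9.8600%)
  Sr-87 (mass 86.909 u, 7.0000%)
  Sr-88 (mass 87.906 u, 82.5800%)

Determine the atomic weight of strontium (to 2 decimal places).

The abundance-weighted mean is 0.005600 × 83.913 + 0.098600 × 85.909 + 0.070000 × 86.909 + 0.825800 × 87.906
= 0.4699 + 8.4706 + 6.0836 + 72.5928 = 87.6169 u

87.62 u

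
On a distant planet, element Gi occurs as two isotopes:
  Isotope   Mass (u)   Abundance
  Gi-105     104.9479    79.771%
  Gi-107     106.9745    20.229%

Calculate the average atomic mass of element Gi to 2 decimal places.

105.36 u

Ar = Σ fᵢ·mᵢ = 0.79771 × 104.9479 + 0.20229 × 106.9745
= 83.71799 + 21.63987 = 105.35786 u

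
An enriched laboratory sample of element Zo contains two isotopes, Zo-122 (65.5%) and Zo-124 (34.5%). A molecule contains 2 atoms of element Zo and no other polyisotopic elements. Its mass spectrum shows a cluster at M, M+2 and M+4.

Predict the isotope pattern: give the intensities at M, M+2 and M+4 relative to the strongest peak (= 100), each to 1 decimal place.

Expanding (0.655 + 0.345)^2:
P(M) = 0.655^2 = 0.429025
P(M+2) = 2 × 0.655^1 × 0.345^1 = 0.451950
P(M+4) = 0.345^2 = 0.119025
The M+2 peak is largest (0.451950); scaling to 100 gives 94.9 : 100.0 : 26.3.

94.9 : 100.0 : 26.3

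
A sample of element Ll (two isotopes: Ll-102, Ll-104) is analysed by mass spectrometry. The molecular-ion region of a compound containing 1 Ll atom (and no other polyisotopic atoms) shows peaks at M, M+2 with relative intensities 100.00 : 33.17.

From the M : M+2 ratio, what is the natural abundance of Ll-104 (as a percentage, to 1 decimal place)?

Write p for the Ll-102 fraction. I(M+2)/I(M) = [C(1,1)·p^0·(1−p)] / p^1 = 1·(1−p)/p = 33.17/100.00 = 0.3317
(1−p)/p = 0.3317/1 = 0.3317  ⇒  p = 1/(1 + 0.3317) = 0.7509
Ll-102: 75.1%, Ll-104: 24.9%.

24.9%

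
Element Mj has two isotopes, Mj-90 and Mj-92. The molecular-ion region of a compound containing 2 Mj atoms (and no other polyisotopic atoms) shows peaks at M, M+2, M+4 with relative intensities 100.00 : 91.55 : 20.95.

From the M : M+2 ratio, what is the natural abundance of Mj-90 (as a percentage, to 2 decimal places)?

68.60%

Write p for the Mj-90 fraction. I(M+2)/I(M) = [C(2,1)·p^1·(1−p)] / p^2 = 2·(1−p)/p = 91.55/100.00 = 0.9155
(1−p)/p = 0.9155/2 = 0.4577  ⇒  p = 1/(1 + 0.4577) = 0.6860
Mj-90: 68.60%, Mj-92: 31.40%.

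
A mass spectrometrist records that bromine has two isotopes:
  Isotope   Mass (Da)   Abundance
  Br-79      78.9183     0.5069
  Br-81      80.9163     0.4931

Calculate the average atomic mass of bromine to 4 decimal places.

Weight each isotope mass by its fractional abundance: 0.5069 × 78.9183 + 0.4931 × 80.9163
= 40.00369 + 39.89983 = 79.90352 Da

79.9035 Da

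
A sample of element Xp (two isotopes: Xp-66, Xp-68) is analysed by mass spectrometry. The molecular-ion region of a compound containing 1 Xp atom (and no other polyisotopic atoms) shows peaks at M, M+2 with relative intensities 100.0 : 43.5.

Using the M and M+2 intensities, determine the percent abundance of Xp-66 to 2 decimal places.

Let p = fractional abundance of Xp-66. I(M+2)/I(M) = [C(1,1)·p^0·(1−p)] / p^1 = 1·(1−p)/p = 43.5/100.0 = 0.4350
(1−p)/p = 0.4350/1 = 0.4350  ⇒  p = 1/(1 + 0.4350) = 0.6969
Xp-66: 69.69%, Xp-68: 30.31%.

69.69%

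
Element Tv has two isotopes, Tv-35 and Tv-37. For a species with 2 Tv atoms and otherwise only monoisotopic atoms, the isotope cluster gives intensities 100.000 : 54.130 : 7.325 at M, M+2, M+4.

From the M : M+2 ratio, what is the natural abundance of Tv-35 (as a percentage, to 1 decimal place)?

78.7%

If p is the fraction of Tv that is Tv-35, then I(M+2)/I(M) = [C(2,1)·p^1·(1−p)] / p^2 = 2·(1−p)/p = 54.130/100.000 = 0.5413
(1−p)/p = 0.5413/2 = 0.2707  ⇒  p = 1/(1 + 0.2707) = 0.7870
Tv-35: 78.7%, Tv-37: 21.3%.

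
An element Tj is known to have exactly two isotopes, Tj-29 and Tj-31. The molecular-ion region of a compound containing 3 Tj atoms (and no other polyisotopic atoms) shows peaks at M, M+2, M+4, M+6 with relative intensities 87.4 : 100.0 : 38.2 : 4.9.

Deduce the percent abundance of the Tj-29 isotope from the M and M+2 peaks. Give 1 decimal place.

Let p = fractional abundance of Tj-29. I(M+2)/I(M) = [C(3,1)·p^2·(1−p)] / p^3 = 3·(1−p)/p = 100.0/87.4 = 1.1442
(1−p)/p = 1.1442/3 = 0.3814  ⇒  p = 1/(1 + 0.3814) = 0.7239
Tj-29: 72.4%, Tj-31: 27.6%.

72.4%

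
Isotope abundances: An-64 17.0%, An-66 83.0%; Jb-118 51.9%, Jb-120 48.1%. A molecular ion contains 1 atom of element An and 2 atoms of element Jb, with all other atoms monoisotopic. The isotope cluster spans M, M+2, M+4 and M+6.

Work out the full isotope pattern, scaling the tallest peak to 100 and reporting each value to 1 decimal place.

Element An pattern (n=1): 0.1700 : 0.8300
Element Jb pattern (n=2): 0.269361 : 0.499278 : 0.231361
Convolve the two distributions (both contribute in 2-u steps):
  M: 0.1700×0.269361 = 0.045791
  M+2: 0.1700×0.499278 + 0.8300×0.269361 = 0.308447
  M+4: 0.1700×0.231361 + 0.8300×0.499278 = 0.453732
  M+6: 0.8300×0.231361 = 0.192030
Scale to base peak (0.453732) = 100: 10.1 : 68.0 : 100.0 : 42.3

10.1 : 68.0 : 100.0 : 42.3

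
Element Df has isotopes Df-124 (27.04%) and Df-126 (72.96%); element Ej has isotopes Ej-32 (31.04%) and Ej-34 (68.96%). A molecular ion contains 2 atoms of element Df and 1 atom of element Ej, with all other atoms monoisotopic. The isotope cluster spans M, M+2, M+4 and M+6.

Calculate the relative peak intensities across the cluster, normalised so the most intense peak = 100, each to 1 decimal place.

Element Df pattern (n=2): 0.07311616 : 0.39456768 : 0.53231616
Element Ej pattern (n=1): 0.3104 : 0.6896
Convolve the two distributions (both contribute in 2-u steps):
  M: 0.07311616×0.3104 = 0.022695
  M+2: 0.07311616×0.6896 + 0.39456768×0.3104 = 0.172895
  M+4: 0.39456768×0.6896 + 0.53231616×0.3104 = 0.437325
  M+6: 0.53231616×0.6896 = 0.367085
Scale to base peak (0.437325) = 100: 5.2 : 39.5 : 100.0 : 83.9

5.2 : 39.5 : 100.0 : 83.9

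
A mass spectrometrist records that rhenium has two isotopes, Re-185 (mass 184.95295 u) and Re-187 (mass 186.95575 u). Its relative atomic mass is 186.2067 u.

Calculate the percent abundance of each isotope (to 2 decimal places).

Re-185: 37.40%, Re-187: 62.60%

Let x be the fractional abundance of Re-185; then Re-187 has abundance 1 − x.
184.95295·x + 186.95575·(1 − x) = 186.2067
(184.95295 − 186.95575)·x = 186.2067 − 186.95575
x = -0.74905 / -2.00280 = 0.37400 → 37.40% Re-185, 62.60% Re-187.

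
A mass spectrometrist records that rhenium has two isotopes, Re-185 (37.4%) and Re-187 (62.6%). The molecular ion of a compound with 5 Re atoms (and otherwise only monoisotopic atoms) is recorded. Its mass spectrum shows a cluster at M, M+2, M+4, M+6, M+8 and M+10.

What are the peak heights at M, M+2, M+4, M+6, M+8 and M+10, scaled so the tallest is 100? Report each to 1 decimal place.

Expanding (0.374 + 0.626)^5:
P(M) = 0.374^5 = 0.007317
P(M+2) = 5 × 0.374^4 × 0.626^1 = 0.061239
P(M+4) = 10 × 0.374^3 × 0.626^2 = 0.205005
P(M+6) = 10 × 0.374^2 × 0.626^3 = 0.343136
P(M+8) = 5 × 0.374^1 × 0.626^4 = 0.287170
P(M+10) = 0.626^5 = 0.096133
The M+6 peak is largest (0.343136); scaling to 100 gives 2.1 : 17.8 : 59.7 : 100.0 : 83.7 : 28.0.

2.1 : 17.8 : 59.7 : 100.0 : 83.7 : 28.0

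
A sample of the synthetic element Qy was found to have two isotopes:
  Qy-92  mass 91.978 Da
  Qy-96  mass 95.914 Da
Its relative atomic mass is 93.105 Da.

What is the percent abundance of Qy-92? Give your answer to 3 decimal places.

Writing the weighted mean with unknown fraction x of Qy-92:
91.978·x + 95.914·(1 − x) = 93.105
(91.978 − 95.914)·x = 93.105 − 95.914
x = -2.809 / -3.936 = 0.71367 → 71.367% Qy-92, 28.633% Qy-96.

71.367%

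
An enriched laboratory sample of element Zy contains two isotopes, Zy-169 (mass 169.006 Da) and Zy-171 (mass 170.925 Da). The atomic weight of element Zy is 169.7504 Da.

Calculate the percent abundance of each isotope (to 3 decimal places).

Zy-169: 61.209%, Zy-171: 38.791%

With x = fraction of Zy-169 (so Zy-171 is 1 − x):
169.006·x + 170.925·(1 − x) = 169.7504
(169.006 − 170.925)·x = 169.7504 − 170.925
x = -1.1746 / -1.919 = 0.61209 → 61.209% Zy-169, 38.791% Zy-171.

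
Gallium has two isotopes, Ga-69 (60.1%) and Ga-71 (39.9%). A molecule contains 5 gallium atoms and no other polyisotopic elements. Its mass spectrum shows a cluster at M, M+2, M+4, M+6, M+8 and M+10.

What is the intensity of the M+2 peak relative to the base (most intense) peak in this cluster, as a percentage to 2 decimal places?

Term probabilities: M 0.0784, M+2 0.2603, M+4 0.3456, M+6 0.2294, M+8 0.0762, M+10 0.0101. Base peak = M+4.
P(M+4) = C(5,2) × 0.601^3 × 0.399^2 = 10 × 0.2170818 × 0.159201 = 0.345596 (base)
P(M+2) = C(5,1) × 0.601^4 × 0.399^1 = 5 × 0.13046616 × 0.3990 = 0.260280
Relative intensity = 0.260280 / 0.345596 × 100 = 75.31

75.31%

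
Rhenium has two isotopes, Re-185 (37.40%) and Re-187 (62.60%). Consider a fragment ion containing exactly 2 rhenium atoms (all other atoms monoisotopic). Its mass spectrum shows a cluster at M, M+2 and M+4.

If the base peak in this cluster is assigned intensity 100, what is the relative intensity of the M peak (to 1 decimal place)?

Term probabilities: M 0.1399, M+2 0.4682, M+4 0.3919. Base peak = M+2.
P(M+2) = C(2,1) × 0.3740^1 × 0.6260^1 = 2 × 0.3740 × 0.6260 = 0.468248 (base)
P(M) = C(2,0) × 0.3740^2 × 0.6260^0 = 1 × 0.139876 × 1.0000 = 0.139876
Relative intensity = 0.139876 / 0.468248 × 100 = 29.9

29.9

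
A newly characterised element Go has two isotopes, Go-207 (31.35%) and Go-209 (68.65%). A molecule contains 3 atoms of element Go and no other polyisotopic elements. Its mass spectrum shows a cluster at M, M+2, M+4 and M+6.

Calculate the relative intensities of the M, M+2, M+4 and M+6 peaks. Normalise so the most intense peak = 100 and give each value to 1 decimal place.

7.0 : 45.7 : 100.0 : 73.0

Expanding (0.3135 + 0.6865)^3:
P(M) = 0.3135^3 = 0.030811
P(M+2) = 3 × 0.3135^2 × 0.6865^1 = 0.202412
P(M+4) = 3 × 0.3135^1 × 0.6865^2 = 0.443241
P(M+6) = 0.6865^3 = 0.323535
The M+4 peak is largest (0.443241); scaling to 100 gives 7.0 : 45.7 : 100.0 : 73.0.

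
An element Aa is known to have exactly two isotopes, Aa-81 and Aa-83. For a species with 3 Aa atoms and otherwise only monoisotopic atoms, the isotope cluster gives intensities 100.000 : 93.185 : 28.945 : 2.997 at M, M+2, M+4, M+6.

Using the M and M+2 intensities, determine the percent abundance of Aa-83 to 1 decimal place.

23.7%

Write p for the Aa-81 fraction. I(M+2)/I(M) = [C(3,1)·p^2·(1−p)] / p^3 = 3·(1−p)/p = 93.185/100.000 = 0.9319
(1−p)/p = 0.9319/3 = 0.3106  ⇒  p = 1/(1 + 0.3106) = 0.7630
Aa-81: 76.3%, Aa-83: 23.7%.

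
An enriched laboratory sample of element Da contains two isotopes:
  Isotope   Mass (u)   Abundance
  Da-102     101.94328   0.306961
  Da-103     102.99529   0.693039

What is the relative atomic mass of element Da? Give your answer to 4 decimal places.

Ar = Σ fᵢ·mᵢ = 0.306961 × 101.94328 + 0.693039 × 102.99529
= 31.292611 + 71.379753 = 102.672364 u

102.6724 u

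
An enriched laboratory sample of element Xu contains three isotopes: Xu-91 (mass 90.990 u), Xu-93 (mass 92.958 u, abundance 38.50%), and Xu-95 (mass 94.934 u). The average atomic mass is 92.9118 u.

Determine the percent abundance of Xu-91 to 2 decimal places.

31.98%

The remaining 61.50% is split between Xu-91 (fraction x) and Xu-95 (fraction 0.6150 − x).
Substituting: 90.990x + 94.934(0.6150 − x) = 57.12297
(90.990 − 94.934)x = -1.26144  ⇒  x = 0.31984, y = 0.29516
Xu-91: 31.98%, Xu-95: 29.52%.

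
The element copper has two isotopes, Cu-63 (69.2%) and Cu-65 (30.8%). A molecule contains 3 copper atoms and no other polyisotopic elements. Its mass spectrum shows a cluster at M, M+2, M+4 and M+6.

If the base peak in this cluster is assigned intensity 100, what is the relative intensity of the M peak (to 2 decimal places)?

(0.692 + 0.308)^3 gives M 0.3314, M+2 0.4425, M+4 0.1969, M+6 0.0292; the largest is M+2.
P(M+2) = C(3,1) × 0.692^2 × 0.308^1 = 3 × 0.478864 × 0.3080 = 0.442470 (base)
P(M) = C(3,0) × 0.692^3 × 0.308^0 = 1 × 0.33137389 × 1.0000 = 0.331374
Relative intensity = 0.331374 / 0.442470 × 100 = 74.89

74.89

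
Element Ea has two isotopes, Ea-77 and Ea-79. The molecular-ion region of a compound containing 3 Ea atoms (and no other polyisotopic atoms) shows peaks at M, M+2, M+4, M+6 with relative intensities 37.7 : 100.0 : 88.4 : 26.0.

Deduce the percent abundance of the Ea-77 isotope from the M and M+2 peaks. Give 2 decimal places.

Let p = fractional abundance of Ea-77. I(M+2)/I(M) = [C(3,1)·p^2·(1−p)] / p^3 = 3·(1−p)/p = 100.0/37.7 = 2.6525
(1−p)/p = 2.6525/3 = 0.8842  ⇒  p = 1/(1 + 0.8842) = 0.5307
Ea-77: 53.07%, Ea-79: 46.93%.

53.07%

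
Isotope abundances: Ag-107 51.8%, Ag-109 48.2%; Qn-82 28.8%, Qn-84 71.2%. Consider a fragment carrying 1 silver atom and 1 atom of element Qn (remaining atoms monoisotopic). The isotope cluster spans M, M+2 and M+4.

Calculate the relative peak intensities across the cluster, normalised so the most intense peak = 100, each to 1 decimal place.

Silver pattern (n=1): 0.5180 : 0.4820
Element Qn pattern (n=1): 0.2880 : 0.7120
Convolve the two distributions (both contribute in 2-u steps):
  M: 0.5180×0.2880 = 0.149184
  M+2: 0.5180×0.7120 + 0.4820×0.2880 = 0.507632
  M+4: 0.4820×0.7120 = 0.343184
Scale to base peak (0.507632) = 100: 29.4 : 100.0 : 67.6

29.4 : 100.0 : 67.6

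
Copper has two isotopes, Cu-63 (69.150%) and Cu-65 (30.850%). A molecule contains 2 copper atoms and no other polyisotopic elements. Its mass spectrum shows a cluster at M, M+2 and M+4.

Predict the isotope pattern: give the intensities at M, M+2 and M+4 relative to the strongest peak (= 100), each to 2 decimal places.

The 2 Cu atoms are independent, so intensities follow the terms of (0.69150 + 0.30850)^2.
P(M) = 0.69150^2 = 0.478172
P(M+2) = 2 × 0.69150^1 × 0.30850^1 = 0.426656
P(M+4) = 0.30850^2 = 0.095172
The M peak is largest (0.478172); scaling to 100 gives 100.00 : 89.23 : 19.90.

100.00 : 89.23 : 19.90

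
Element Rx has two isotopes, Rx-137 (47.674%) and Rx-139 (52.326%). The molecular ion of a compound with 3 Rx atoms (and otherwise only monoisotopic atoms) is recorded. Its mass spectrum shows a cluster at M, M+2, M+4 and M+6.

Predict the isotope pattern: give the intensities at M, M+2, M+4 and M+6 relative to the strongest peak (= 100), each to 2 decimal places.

Each Rx atom is independently Rx-137 (p = 0.47674) or Rx-139 (q = 0.52326); the cluster is the binomial expansion (p + q)^3.
P(M) = 0.47674^3 = 0.108354
P(M+2) = 3 × 0.47674^2 × 0.52326^1 = 0.356781
P(M+4) = 3 × 0.47674^1 × 0.52326^2 = 0.391596
P(M+6) = 0.52326^3 = 0.143269
The M+4 peak is largest (0.391596); scaling to 100 gives 27.67 : 91.11 : 100.00 : 36.59.

27.67 : 91.11 : 100.00 : 36.59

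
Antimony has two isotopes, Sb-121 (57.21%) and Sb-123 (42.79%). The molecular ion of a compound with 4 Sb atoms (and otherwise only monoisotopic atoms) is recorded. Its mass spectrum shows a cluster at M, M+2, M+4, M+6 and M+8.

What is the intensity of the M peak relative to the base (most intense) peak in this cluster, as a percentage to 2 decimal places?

29.79%

Binomial terms of (0.5721 + 0.4279)^4: M 0.1071, M+2 0.3205, M+4 0.3596, M+6 0.1793, M+8 0.0335 → M+4 is the base peak.
P(M+4) = C(4,2) × 0.5721^2 × 0.4279^2 = 6 × 0.32729841 × 0.18309841 = 0.359567 (base)
P(M) = C(4,0) × 0.5721^4 × 0.4279^0 = 1 × 0.10712425 × 1.0000 = 0.107124
Relative intensity = 0.107124 / 0.359567 × 100 = 29.79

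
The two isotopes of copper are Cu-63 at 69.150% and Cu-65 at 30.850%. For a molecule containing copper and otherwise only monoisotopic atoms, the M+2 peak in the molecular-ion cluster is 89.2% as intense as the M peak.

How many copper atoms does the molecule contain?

With n Cu atoms, P(M+2)/P(M) = C(n,1)·p^(n−1)q / p^n = n·q/p = n · 0.30850/0.69150.
n = 0.892 × 0.69150/0.30850 = 2.00 ≈ 2

2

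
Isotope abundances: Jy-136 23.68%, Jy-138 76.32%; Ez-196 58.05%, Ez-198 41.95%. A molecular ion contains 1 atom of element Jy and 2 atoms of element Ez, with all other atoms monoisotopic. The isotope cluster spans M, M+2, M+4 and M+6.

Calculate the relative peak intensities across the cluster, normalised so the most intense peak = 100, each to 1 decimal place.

Element Jy pattern (n=1): 0.2368 : 0.7632
Element Ez pattern (n=2): 0.33698025 : 0.4870395 : 0.17598025
Convolve the two distributions (both contribute in 2-u steps):
  M: 0.2368×0.33698025 = 0.079797
  M+2: 0.2368×0.4870395 + 0.7632×0.33698025 = 0.372514
  M+4: 0.2368×0.17598025 + 0.7632×0.4870395 = 0.413381
  M+6: 0.7632×0.17598025 = 0.134308
Scale to base peak (0.413381) = 100: 19.3 : 90.1 : 100.0 : 32.5

19.3 : 90.1 : 100.0 : 32.5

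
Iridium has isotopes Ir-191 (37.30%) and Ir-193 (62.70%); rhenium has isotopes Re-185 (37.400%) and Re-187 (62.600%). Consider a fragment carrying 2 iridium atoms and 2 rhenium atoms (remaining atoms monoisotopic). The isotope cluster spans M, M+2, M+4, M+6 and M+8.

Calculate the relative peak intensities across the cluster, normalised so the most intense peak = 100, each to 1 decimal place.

5.3 : 35.5 : 89.4 : 100.0 : 41.9

Iridium pattern (n=2): 0.139129 : 0.467742 : 0.393129
Rhenium pattern (n=2): 0.139876 : 0.468248 : 0.391876
Convolve the two distributions (both contribute in 2-u steps):
  M: 0.139129×0.139876 = 0.019461
  M+2: 0.139129×0.468248 + 0.467742×0.139876 = 0.130573
  M+4: 0.139129×0.391876 + 0.467742×0.468248 + 0.393129×0.139876 = 0.328530
  M+6: 0.467742×0.391876 + 0.393129×0.468248 = 0.367379
  M+8: 0.393129×0.391876 = 0.154058
Scale to base peak (0.367379) = 100: 5.3 : 35.5 : 89.4 : 100.0 : 41.9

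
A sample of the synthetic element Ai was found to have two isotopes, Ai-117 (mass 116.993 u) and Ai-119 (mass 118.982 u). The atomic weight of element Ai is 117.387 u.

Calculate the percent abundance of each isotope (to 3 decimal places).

Writing the weighted mean with unknown fraction x of Ai-117:
116.993·x + 118.982·(1 − x) = 117.387
(116.993 − 118.982)·x = 117.387 − 118.982
x = -1.595 / -1.989 = 0.80191 → 80.191% Ai-117, 19.809% Ai-119.

Ai-117: 80.191%, Ai-119: 19.809%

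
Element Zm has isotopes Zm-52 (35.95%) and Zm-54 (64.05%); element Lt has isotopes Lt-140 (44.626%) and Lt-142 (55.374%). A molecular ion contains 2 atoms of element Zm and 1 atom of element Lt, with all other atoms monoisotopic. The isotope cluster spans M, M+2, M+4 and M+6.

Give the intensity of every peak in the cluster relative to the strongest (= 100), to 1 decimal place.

Element Zm pattern (n=2): 0.12924025 : 0.4605195 : 0.41024025
Element Lt pattern (n=1): 0.44626 : 0.55374
Convolve the two distributions (both contribute in 2-u steps):
  M: 0.12924025×0.44626 = 0.057675
  M+2: 0.12924025×0.55374 + 0.4605195×0.44626 = 0.277077
  M+4: 0.4605195×0.55374 + 0.41024025×0.44626 = 0.438082
  M+6: 0.41024025×0.55374 = 0.227166
Scale to base peak (0.438082) = 100: 13.2 : 63.2 : 100.0 : 51.9

13.2 : 63.2 : 100.0 : 51.9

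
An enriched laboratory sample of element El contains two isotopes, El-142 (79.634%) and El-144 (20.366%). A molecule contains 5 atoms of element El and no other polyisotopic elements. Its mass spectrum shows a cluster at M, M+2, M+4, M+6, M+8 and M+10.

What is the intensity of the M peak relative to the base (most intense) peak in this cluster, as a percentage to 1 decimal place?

Term probabilities: M 0.3203, M+2 0.4095, M+4 0.2095, M+6 0.0536, M+8 0.0069, M+10 0.0004. Base peak = M+2.
P(M+2) = C(5,1) × 0.79634^4 × 0.20366^1 = 5 × 0.4021556 × 0.20366 = 0.409515 (base)
P(M) = C(5,0) × 0.79634^5 × 0.20366^0 = 1 × 0.32025259 × 1.0000 = 0.320253
Relative intensity = 0.320253 / 0.409515 × 100 = 78.2

78.2%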